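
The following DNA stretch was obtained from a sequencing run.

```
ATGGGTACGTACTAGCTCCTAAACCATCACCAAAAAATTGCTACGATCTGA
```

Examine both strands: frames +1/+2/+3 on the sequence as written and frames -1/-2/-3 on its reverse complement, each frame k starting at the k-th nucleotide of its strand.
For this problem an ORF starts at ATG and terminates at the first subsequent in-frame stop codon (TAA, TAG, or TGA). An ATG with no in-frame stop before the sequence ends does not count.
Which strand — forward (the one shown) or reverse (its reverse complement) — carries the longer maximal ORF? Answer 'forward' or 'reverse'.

Reverse complement (5'→3'): TCAGATCGTAGCAATTTTTTGGTGATGGTTTAGGAGCTAGTACGTACCCAT
Frame +1: ATG GGT ACG TAC TAG CTC CTA AAC CAT CAC CAA AAA ATT GCT ACG ATC TGA — ATG at 1, stop TAG at 13 → 15 nt.
Frame +2: TGG GTA CGT ACT AGC TCC TAA ACC ATC ACC AAA AAA TTG CTA CGA TCT — no ATG→stop ORF.
Frame +3: GGG TAC GTA CTA GCT CCT AAA CCA TCA CCA AAA AAT TGC TAC GAT CTG — no ATG→stop ORF.
Frame -1: TCA GAT CGT AGC AAT TTT TTG GTG ATG GTT TAG GAG CTA GTA CGT ACC CAT — ATG at 25, stop TAG at 31 → 9 nt.
Frame -2: CAG ATC GTA GCA ATT TTT TGG TGA TGG TTT AGG AGC TAG TAC GTA CCC — no ATG→stop ORF.
Frame -3: AGA TCG TAG CAA TTT TTT GGT GAT GGT TTA GGA GCT AGT ACG TAC CCA — no ATG→stop ORF.
Forward-strand max 15 nt; reverse-strand max 9 nt. The forward strand has the longer ORF.

forward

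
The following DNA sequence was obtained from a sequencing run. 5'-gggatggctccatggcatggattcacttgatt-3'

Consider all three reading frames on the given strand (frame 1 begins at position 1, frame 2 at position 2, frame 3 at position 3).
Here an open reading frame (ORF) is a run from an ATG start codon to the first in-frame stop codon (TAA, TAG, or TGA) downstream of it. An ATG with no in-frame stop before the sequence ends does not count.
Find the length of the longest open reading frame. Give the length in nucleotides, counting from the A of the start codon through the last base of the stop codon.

27

Frame 1: GGG ATG GCT CCA TGG CAT GGA TTC ACT TGA — ATG at 4, stop TGA at 28 → 27 nt.
Frame 2: GGA TGG CTC CAT GGC ATG GAT TCA CTT GAT — no ATG→stop ORF.
Frame 3: GAT GGC TCC ATG GCA TGG ATT CAC TTG ATT — no ATG→stop ORF.
Longest: frame 1, positions 4–30, 27 nt = 9 codons = 8 aa. → 27 nucleotides.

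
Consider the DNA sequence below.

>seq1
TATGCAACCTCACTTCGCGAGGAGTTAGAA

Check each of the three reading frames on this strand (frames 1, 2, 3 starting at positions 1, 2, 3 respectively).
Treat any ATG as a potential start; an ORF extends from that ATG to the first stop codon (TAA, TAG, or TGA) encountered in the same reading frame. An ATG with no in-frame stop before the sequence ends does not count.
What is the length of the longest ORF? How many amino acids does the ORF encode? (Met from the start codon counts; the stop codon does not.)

8

Frame 1: TAT GCA ACC TCA CTT CGC GAG GAG TTA GAA — no ATG→stop ORF.
Frame 2: ATG CAA CCT CAC TTC GCG AGG AGT TAG — ATG at 2, stop TAG at 26 → 27 nt.
Frame 3: TGC AAC CTC ACT TCG CGA GGA GTT AGA — no ATG→stop ORF.
Longest: frame 2, positions 2–28, 27 nt = 9 codons = 8 aa. → 8 amino acids.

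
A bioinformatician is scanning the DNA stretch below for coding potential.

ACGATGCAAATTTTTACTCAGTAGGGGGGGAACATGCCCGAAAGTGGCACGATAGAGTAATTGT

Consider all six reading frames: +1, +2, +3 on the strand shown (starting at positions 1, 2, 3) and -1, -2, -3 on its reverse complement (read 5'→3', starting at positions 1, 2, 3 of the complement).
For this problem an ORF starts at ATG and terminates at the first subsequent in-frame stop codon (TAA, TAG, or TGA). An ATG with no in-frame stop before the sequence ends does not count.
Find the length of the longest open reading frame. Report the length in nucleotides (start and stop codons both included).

Reverse complement (5'→3'): ACAATTACTCTATCGTGCCACTTTCGGGCATGTTCCCCCCCTACTGAGTAAAAATTTGCATCGT
Frame +1: ACG ATG CAA ATT TTT ACT CAG TAG GGG GGG AAC ATG CCC GAA AGT GGC ACG ATA GAG TAA TTG — ATG at 4, stop TAG at 22 → 21 nt; ATG at 34, stop TAA at 58 → 27 nt.
Frame +2: CGA TGC AAA TTT TTA CTC AGT AGG GGG GGA ACA TGC CCG AAA GTG GCA CGA TAG AGT AAT TGT — no ATG→stop ORF.
Frame +3: GAT GCA AAT TTT TAC TCA GTA GGG GGG GAA CAT GCC CGA AAG TGG CAC GAT AGA GTA ATT — no ATG→stop ORF.
Frame -1: ACA ATT ACT CTA TCG TGC CAC TTT CGG GCA TGT TCC CCC CCT ACT GAG TAA AAA TTT GCA TCG — no ATG→stop ORF.
Frame -2: CAA TTA CTC TAT CGT GCC ACT TTC GGG CAT GTT CCC CCC CTA CTG AGT AAA AAT TTG CAT CGT — no ATG→stop ORF.
Frame -3: AAT TAC TCT ATC GTG CCA CTT TCG GGC ATG TTC CCC CCC TAC TGA GTA AAA ATT TGC ATC — ATG at 30, stop TGA at 45 → 18 nt.
Longest: frame +1, positions 34–60, 27 nt = 9 codons = 8 aa. → 27 nucleotides.

27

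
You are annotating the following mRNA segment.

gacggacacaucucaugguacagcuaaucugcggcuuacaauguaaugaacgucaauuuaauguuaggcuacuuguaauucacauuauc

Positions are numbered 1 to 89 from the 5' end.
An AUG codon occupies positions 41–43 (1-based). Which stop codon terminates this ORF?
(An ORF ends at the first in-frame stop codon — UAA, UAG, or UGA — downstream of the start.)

Codons from position 41: AUG (41–43), UAA (44–46).
The first in-frame stop codon is UAA.

UAA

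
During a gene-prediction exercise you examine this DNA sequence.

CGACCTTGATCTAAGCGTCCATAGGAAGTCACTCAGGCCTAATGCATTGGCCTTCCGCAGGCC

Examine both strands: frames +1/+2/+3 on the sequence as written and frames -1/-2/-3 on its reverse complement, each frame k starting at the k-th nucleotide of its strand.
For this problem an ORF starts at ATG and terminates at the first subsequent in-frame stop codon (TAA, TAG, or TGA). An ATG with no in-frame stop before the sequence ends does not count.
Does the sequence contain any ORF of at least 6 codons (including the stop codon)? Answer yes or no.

no

Reverse complement (5'→3'): GGCCTGCGGAAGGCCAATGCATTAGGCCTGAGTGACTTCCTATGGACGCTTAGATCAAGGTCG
Frame +1: CGA CCT TGA TCT AAG CGT CCA TAG GAA GTC ACT CAG GCC TAA TGC ATT GGC CTT CCG CAG GCC — no ATG→stop ORF.
Frame +2: GAC CTT GAT CTA AGC GTC CAT AGG AAG TCA CTC AGG CCT AAT GCA TTG GCC TTC CGC AGG — no ATG→stop ORF.
Frame +3: ACC TTG ATC TAA GCG TCC ATA GGA AGT CAC TCA GGC CTA ATG CAT TGG CCT TCC GCA GGC — no ATG→stop ORF.
Frame -1: GGC CTG CGG AAG GCC AAT GCA TTA GGC CTG AGT GAC TTC CTA TGG ACG CTT AGA TCA AGG TCG — no ATG→stop ORF.
Frame -2: GCC TGC GGA AGG CCA ATG CAT TAG GCC TGA GTG ACT TCC TAT GGA CGC TTA GAT CAA GGT — ATG at 17, stop TAG at 23 → 9 nt.
Frame -3: CCT GCG GAA GGC CAA TGC ATT AGG CCT GAG TGA CTT CCT ATG GAC GCT TAG ATC AAG GTC — ATG at 42, stop TAG at 51 → 12 nt.
Largest ORF found is 4 codons < 6, so no.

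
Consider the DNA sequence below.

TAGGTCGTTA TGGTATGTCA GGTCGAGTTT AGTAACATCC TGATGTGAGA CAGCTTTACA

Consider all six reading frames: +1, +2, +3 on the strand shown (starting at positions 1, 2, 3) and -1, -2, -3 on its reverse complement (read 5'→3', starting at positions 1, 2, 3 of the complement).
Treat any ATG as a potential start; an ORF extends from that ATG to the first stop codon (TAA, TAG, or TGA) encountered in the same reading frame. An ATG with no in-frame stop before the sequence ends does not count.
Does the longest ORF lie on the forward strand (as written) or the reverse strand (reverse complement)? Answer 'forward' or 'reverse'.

forward

Reverse complement (5'→3'): TGTAAAGCTGTCTCACATCAGGATGTTACTAAACTCGACCTGACATACCATAACGACCTA
Frame +1: TAG GTC GTT ATG GTA TGT CAG GTC GAG TTT AGT AAC ATC CTG ATG TGA GAC AGC TTT ACA — ATG at 10, stop TGA at 46 → 39 nt; ATG at 43, stop TGA at 46 → 6 nt.
Frame +2: AGG TCG TTA TGG TAT GTC AGG TCG AGT TTA GTA ACA TCC TGA TGT GAG ACA GCT TTA — no ATG→stop ORF.
Frame +3: GGT CGT TAT GGT ATG TCA GGT CGA GTT TAG TAA CAT CCT GAT GTG AGA CAG CTT TAC — ATG at 15, stop TAG at 30 → 18 nt.
Frame -1: TGT AAA GCT GTC TCA CAT CAG GAT GTT ACT AAA CTC GAC CTG ACA TAC CAT AAC GAC CTA — no ATG→stop ORF.
Frame -2: GTA AAG CTG TCT CAC ATC AGG ATG TTA CTA AAC TCG ACC TGA CAT ACC ATA ACG ACC — ATG at 23, stop TGA at 41 → 21 nt.
Frame -3: TAA AGC TGT CTC ACA TCA GGA TGT TAC TAA ACT CGA CCT GAC ATA CCA TAA CGA CCT — no ATG→stop ORF.
Forward-strand max 39 nt; reverse-strand max 21 nt. The forward strand has the longer ORF.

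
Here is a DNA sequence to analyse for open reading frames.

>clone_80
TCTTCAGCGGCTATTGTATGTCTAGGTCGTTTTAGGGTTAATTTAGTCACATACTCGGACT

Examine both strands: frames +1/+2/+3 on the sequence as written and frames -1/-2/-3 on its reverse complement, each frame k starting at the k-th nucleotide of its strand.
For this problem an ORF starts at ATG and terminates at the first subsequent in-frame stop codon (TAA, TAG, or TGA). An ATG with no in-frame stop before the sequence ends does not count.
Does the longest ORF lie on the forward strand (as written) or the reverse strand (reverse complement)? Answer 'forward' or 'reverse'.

forward

Reverse complement (5'→3'): AGTCCGAGTATGTGACTAAATTAACCCTAAAACGACCTAGACATACAATAGCCGCTGAAGA
Frame +1: TCT TCA GCG GCT ATT GTA TGT CTA GGT CGT TTT AGG GTT AAT TTA GTC ACA TAC TCG GAC — no ATG→stop ORF.
Frame +2: CTT CAG CGG CTA TTG TAT GTC TAG GTC GTT TTA GGG TTA ATT TAG TCA CAT ACT CGG ACT — no ATG→stop ORF.
Frame +3: TTC AGC GGC TAT TGT ATG TCT AGG TCG TTT TAG GGT TAA TTT AGT CAC ATA CTC GGA — ATG at 18, stop TAG at 33 → 18 nt.
Frame -1: AGT CCG AGT ATG TGA CTA AAT TAA CCC TAA AAC GAC CTA GAC ATA CAA TAG CCG CTG AAG — ATG at 10, stop TGA at 13 → 6 nt.
Frame -2: GTC CGA GTA TGT GAC TAA ATT AAC CCT AAA ACG ACC TAG ACA TAC AAT AGC CGC TGA AGA — no ATG→stop ORF.
Frame -3: TCC GAG TAT GTG ACT AAA TTA ACC CTA AAA CGA CCT AGA CAT ACA ATA GCC GCT GAA — no ATG→stop ORF.
Forward-strand max 18 nt; reverse-strand max 6 nt. The forward strand has the longer ORF.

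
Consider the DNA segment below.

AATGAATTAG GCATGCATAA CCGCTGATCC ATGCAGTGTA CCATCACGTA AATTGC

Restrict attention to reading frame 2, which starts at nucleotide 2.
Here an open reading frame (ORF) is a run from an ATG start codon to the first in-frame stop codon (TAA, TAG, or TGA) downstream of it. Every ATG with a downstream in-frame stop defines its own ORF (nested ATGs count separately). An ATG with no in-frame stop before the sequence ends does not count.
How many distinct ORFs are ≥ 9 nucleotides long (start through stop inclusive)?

1

Frame 2: ATG AAT TAG GCA TGC ATA ACC GCT GAT CCA TGC AGT GTA CCA TCA CGT AAA TTG — ATG at 2, stop TAG at 8 → 9 nt.
ORFs ≥ 9 nucleotides: frame 2 2–10 (9 nucleotides). Count = 1.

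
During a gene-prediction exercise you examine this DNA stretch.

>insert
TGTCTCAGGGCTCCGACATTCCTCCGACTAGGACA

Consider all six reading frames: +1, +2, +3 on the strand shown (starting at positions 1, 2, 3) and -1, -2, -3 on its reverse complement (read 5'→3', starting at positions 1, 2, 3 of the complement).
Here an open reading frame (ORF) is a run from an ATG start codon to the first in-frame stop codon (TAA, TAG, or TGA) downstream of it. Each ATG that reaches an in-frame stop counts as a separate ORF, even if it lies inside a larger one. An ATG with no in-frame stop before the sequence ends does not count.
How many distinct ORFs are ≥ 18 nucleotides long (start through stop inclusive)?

Reverse complement (5'→3'): TGTCCTAGTCGGAGGAATGTCGGAGCCCTGAGACA
Frame +1: TGT CTC AGG GCT CCG ACA TTC CTC CGA CTA GGA — no ATG→stop ORF.
Frame +2: GTC TCA GGG CTC CGA CAT TCC TCC GAC TAG GAC — no ATG→stop ORF.
Frame +3: TCT CAG GGC TCC GAC ATT CCT CCG ACT AGG ACA — no ATG→stop ORF.
Frame -1: TGT CCT AGT CGG AGG AAT GTC GGA GCC CTG AGA — no ATG→stop ORF.
Frame -2: GTC CTA GTC GGA GGA ATG TCG GAG CCC TGA GAC — ATG at 17, stop TGA at 29 → 15 nt.
Frame -3: TCC TAG TCG GAG GAA TGT CGG AGC CCT GAG ACA — no ATG→stop ORF.
No ORF reaches 18 nucleotides. Count = 0.

0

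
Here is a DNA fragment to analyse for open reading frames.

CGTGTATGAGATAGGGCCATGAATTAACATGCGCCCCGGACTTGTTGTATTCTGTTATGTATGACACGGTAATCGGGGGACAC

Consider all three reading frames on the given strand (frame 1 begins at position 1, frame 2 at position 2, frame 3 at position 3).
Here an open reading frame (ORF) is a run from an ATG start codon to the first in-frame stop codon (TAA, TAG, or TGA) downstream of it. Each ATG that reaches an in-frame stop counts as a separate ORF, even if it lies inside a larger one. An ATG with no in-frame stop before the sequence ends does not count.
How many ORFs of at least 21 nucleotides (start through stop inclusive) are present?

Frame 1: CGT GTA TGA GAT AGG GCC ATG AAT TAA CAT GCG CCC CGG ACT TGT TGT ATT CTG TTA TGT ATG ACA CGG TAA TCG GGG GAC — ATG at 19, stop TAA at 25 → 9 nt; ATG at 61, stop TAA at 70 → 12 nt.
Frame 2: GTG TAT GAG ATA GGG CCA TGA ATT AAC ATG CGC CCC GGA CTT GTT GTA TTC TGT TAT GTA TGA CAC GGT AAT CGG GGG ACA — ATG at 29, stop TGA at 62 → 36 nt.
Frame 3: TGT ATG AGA TAG GGC CAT GAA TTA ACA TGC GCC CCG GAC TTG TTG TAT TCT GTT ATG TAT GAC ACG GTA ATC GGG GGA CAC — ATG at 6, stop TAG at 12 → 9 nt.
ORFs ≥ 21 nucleotides: frame 2 29–64 (36 nucleotides). Count = 1.

1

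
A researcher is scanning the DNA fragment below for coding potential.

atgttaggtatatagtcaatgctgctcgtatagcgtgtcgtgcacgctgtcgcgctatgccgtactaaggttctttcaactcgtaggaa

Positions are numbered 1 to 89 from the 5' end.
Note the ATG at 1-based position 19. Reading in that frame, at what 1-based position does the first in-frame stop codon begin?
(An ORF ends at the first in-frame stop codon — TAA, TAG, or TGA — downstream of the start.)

Codons from position 19: ATG (19–21), CTG (22–24), CTC (25–27), GTA (28–30), TAG (31–33).
TAG is a stop codon; it begins at position 31.

31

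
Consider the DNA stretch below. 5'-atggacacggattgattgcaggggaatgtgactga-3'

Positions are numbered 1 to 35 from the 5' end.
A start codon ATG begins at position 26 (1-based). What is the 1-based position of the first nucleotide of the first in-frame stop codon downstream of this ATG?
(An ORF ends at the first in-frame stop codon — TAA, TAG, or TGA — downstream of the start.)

29

Codons from position 26: ATG (26–28), TGA (29–31).
TGA is a stop codon; it begins at position 29.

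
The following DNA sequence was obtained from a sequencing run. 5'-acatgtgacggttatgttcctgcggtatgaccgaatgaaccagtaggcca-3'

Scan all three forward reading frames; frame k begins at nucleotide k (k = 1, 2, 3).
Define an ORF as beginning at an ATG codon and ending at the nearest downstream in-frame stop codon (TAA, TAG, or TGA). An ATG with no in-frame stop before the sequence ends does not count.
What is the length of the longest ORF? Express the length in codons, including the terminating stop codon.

11

Frame 1: ACA TGT GAC GGT TAT GTT CCT GCG GTA TGA CCG AAT GAA CCA GTA GGC — no ATG→stop ORF.
Frame 2: CAT GTG ACG GTT ATG TTC CTG CGG TAT GAC CGA ATG AAC CAG TAG GCC — ATG at 14, stop TAG at 44 → 33 nt; ATG at 35, stop TAG at 44 → 12 nt.
Frame 3: ATG TGA CGG TTA TGT TCC TGC GGT ATG ACC GAA TGA ACC AGT AGG CCA — ATG at 3, stop TGA at 6 → 6 nt; ATG at 27, stop TGA at 36 → 12 nt.
Longest: frame 2, positions 14–46, 33 nt = 11 codons = 10 aa. → 11 codons.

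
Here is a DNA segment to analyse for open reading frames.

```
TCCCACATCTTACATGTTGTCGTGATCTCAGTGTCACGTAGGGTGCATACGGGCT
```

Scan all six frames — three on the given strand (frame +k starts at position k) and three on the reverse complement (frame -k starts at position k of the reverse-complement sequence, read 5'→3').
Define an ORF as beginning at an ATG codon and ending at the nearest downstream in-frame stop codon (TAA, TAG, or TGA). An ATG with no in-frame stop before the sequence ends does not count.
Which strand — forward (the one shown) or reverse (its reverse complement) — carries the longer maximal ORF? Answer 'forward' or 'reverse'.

Reverse complement (5'→3'): AGCCCGTATGCACCCTACGTGACACTGAGATCACGACAACATGTAAGATGTGGGA
Frame +1: TCC CAC ATC TTA CAT GTT GTC GTG ATC TCA GTG TCA CGT AGG GTG CAT ACG GGC — no ATG→stop ORF.
Frame +2: CCC ACA TCT TAC ATG TTG TCG TGA TCT CAG TGT CAC GTA GGG TGC ATA CGG GCT — ATG at 14, stop TGA at 23 → 12 nt.
Frame +3: CCA CAT CTT ACA TGT TGT CGT GAT CTC AGT GTC ACG TAG GGT GCA TAC GGG — no ATG→stop ORF.
Frame -1: AGC CCG TAT GCA CCC TAC GTG ACA CTG AGA TCA CGA CAA CAT GTA AGA TGT GGG — no ATG→stop ORF.
Frame -2: GCC CGT ATG CAC CCT ACG TGA CAC TGA GAT CAC GAC AAC ATG TAA GAT GTG GGA — ATG at 8, stop TGA at 20 → 15 nt; ATG at 41, stop TAA at 44 → 6 nt.
Frame -3: CCC GTA TGC ACC CTA CGT GAC ACT GAG ATC ACG ACA ACA TGT AAG ATG TGG — no ATG→stop ORF.
Forward-strand max 12 nt; reverse-strand max 15 nt. The reverse strand has the longer ORF.

reverse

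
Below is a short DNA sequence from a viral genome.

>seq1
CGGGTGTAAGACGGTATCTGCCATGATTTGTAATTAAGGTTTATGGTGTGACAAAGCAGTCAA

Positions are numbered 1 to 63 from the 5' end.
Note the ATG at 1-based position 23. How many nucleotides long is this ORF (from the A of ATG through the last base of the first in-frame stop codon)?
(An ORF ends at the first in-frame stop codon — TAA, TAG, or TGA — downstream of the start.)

15

Codons from position 23: ATG (23–25), ATT (26–28), TGT (29–31), AAT (32–34), TAA (35–37).
TAA is the first in-frame stop; ORF spans 23–37, 15 nucleotides.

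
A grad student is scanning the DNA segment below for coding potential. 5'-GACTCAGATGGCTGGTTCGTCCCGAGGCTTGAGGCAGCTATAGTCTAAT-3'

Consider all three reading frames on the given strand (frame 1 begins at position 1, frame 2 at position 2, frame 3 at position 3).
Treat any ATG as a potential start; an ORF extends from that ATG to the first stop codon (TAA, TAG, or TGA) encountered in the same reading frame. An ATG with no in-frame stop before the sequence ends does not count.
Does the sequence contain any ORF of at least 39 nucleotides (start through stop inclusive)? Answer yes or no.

Frame 1: GAC TCA GAT GGC TGG TTC GTC CCG AGG CTT GAG GCA GCT ATA GTC TAA — no ATG→stop ORF.
Frame 2: ACT CAG ATG GCT GGT TCG TCC CGA GGC TTG AGG CAG CTA TAG TCT AAT — ATG at 8, stop TAG at 41 → 36 nt.
Frame 3: CTC AGA TGG CTG GTT CGT CCC GAG GCT TGA GGC AGC TAT AGT CTA — no ATG→stop ORF.
Largest ORF found is 36 nucleotides < 39, so no.

no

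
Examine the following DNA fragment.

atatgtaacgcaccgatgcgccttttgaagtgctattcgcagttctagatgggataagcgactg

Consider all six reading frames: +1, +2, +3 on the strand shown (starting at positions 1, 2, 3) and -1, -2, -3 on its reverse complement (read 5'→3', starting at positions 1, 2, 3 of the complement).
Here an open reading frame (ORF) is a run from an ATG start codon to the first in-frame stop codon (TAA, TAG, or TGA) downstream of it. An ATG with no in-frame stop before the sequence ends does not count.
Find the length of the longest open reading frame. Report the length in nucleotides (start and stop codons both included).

33

Reverse complement (5'→3'): CAGTCGCTTATCCCATCTAGAACTGCGAATAGCACTTCAAAAGGCGCATCGGTGCGTTACATAT
Frame +1: ATA TGT AAC GCA CCG ATG CGC CTT TTG AAG TGC TAT TCG CAG TTC TAG ATG GGA TAA GCG ACT — ATG at 16, stop TAG at 46 → 33 nt; ATG at 49, stop TAA at 55 → 9 nt.
Frame +2: TAT GTA ACG CAC CGA TGC GCC TTT TGA AGT GCT ATT CGC AGT TCT AGA TGG GAT AAG CGA CTG — no ATG→stop ORF.
Frame +3: ATG TAA CGC ACC GAT GCG CCT TTT GAA GTG CTA TTC GCA GTT CTA GAT GGG ATA AGC GAC — ATG at 3, stop TAA at 6 → 6 nt.
Frame -1: CAG TCG CTT ATC CCA TCT AGA ACT GCG AAT AGC ACT TCA AAA GGC GCA TCG GTG CGT TAC ATA — no ATG→stop ORF.
Frame -2: AGT CGC TTA TCC CAT CTA GAA CTG CGA ATA GCA CTT CAA AAG GCG CAT CGG TGC GTT ACA TAT — no ATG→stop ORF.
Frame -3: GTC GCT TAT CCC ATC TAG AAC TGC GAA TAG CAC TTC AAA AGG CGC ATC GGT GCG TTA CAT — no ATG→stop ORF.
Longest: frame +1, positions 16–48, 33 nt = 11 codons = 10 aa. → 33 nucleotides.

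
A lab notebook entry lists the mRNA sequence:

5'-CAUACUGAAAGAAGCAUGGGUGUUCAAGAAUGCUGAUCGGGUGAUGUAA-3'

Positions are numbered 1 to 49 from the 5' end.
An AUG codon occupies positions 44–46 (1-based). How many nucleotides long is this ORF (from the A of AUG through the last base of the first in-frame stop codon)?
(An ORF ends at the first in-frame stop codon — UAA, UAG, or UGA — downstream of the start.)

6

Codons from position 44: AUG (44–46), UAA (47–49).
UAA is the first in-frame stop; ORF spans 44–49, 6 nucleotides.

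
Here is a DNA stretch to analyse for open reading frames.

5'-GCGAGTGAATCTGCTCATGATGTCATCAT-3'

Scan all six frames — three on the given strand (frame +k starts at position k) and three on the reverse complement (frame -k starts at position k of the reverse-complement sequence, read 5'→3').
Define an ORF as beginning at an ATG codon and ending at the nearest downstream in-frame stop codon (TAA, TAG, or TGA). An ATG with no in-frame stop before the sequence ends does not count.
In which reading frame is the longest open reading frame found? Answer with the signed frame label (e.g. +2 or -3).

-1

Reverse complement (5'→3'): ATGATGACATCATGAGCAGATTCACTCGC
Frame +1: GCG AGT GAA TCT GCT CAT GAT GTC ATC — no ATG→stop ORF.
Frame +2: CGA GTG AAT CTG CTC ATG ATG TCA TCA — no ATG→stop ORF.
Frame +3: GAG TGA ATC TGC TCA TGA TGT CAT CAT — no ATG→stop ORF.
Frame -1: ATG ATG ACA TCA TGA GCA GAT TCA CTC — ATG at 1, stop TGA at 13 → 15 nt; ATG at 4, stop TGA at 13 → 12 nt.
Frame -2: TGA TGA CAT CAT GAG CAG ATT CAC TCG — no ATG→stop ORF.
Frame -3: GAT GAC ATC ATG AGC AGA TTC ACT CGC — no ATG→stop ORF.
Longest ORF is 15 nt in frame -1 (positions 1–15).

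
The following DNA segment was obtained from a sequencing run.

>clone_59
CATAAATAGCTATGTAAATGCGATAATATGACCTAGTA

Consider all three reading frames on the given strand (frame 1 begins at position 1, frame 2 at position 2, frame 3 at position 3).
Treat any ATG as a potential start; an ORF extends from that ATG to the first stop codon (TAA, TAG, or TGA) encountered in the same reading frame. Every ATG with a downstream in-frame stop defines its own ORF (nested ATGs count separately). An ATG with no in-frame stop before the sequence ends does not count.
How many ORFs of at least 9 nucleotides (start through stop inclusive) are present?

2

Frame 1: CAT AAA TAG CTA TGT AAA TGC GAT AAT ATG ACC TAG — ATG at 28, stop TAG at 34 → 9 nt.
Frame 2: ATA AAT AGC TAT GTA AAT GCG ATA ATA TGA CCT AGT — no ATG→stop ORF.
Frame 3: TAA ATA GCT ATG TAA ATG CGA TAA TAT GAC CTA GTA — ATG at 12, stop TAA at 15 → 6 nt; ATG at 18, stop TAA at 24 → 9 nt.
ORFs ≥ 9 nucleotides: frame 1 28–36 (9 nucleotides), frame 3 18–26 (9 nucleotides). Count = 2.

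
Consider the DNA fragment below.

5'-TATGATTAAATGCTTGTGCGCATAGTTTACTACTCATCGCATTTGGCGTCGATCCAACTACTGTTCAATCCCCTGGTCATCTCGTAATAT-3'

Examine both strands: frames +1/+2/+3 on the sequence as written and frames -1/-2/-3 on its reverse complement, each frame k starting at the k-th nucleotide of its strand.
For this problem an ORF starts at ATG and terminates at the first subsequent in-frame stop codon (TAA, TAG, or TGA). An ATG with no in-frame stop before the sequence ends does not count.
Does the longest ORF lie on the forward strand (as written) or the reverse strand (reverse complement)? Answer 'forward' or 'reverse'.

Reverse complement (5'→3'): ATATTACGAGATGACCAGGGGATTGAACAGTAGTTGGATCGACGCCAAATGCGATGAGTAGTAAACTATGCGCACAAGCATTTAATCATA
Frame +1: TAT GAT TAA ATG CTT GTG CGC ATA GTT TAC TAC TCA TCG CAT TTG GCG TCG ATC CAA CTA CTG TTC AAT CCC CTG GTC ATC TCG TAA TAT — ATG at 10, stop TAA at 85 → 78 nt.
Frame +2: ATG ATT AAA TGC TTG TGC GCA TAG TTT ACT ACT CAT CGC ATT TGG CGT CGA TCC AAC TAC TGT TCA ATC CCC TGG TCA TCT CGT AAT — ATG at 2, stop TAG at 23 → 24 nt.
Frame +3: TGA TTA AAT GCT TGT GCG CAT AGT TTA CTA CTC ATC GCA TTT GGC GTC GAT CCA ACT ACT GTT CAA TCC CCT GGT CAT CTC GTA ATA — no ATG→stop ORF.
Frame -1: ATA TTA CGA GAT GAC CAG GGG ATT GAA CAG TAG TTG GAT CGA CGC CAA ATG CGA TGA GTA GTA AAC TAT GCG CAC AAG CAT TTA ATC ATA — ATG at 49, stop TGA at 55 → 9 nt.
Frame -2: TAT TAC GAG ATG ACC AGG GGA TTG AAC AGT AGT TGG ATC GAC GCC AAA TGC GAT GAG TAG TAA ACT ATG CGC ACA AGC ATT TAA TCA — ATG at 11, stop TAG at 59 → 51 nt; ATG at 68, stop TAA at 83 → 18 nt.
Frame -3: ATT ACG AGA TGA CCA GGG GAT TGA ACA GTA GTT GGA TCG ACG CCA AAT GCG ATG AGT AGT AAA CTA TGC GCA CAA GCA TTT AAT CAT — no ATG→stop ORF.
Forward-strand max 78 nt; reverse-strand max 51 nt. The forward strand has the longer ORF.

forward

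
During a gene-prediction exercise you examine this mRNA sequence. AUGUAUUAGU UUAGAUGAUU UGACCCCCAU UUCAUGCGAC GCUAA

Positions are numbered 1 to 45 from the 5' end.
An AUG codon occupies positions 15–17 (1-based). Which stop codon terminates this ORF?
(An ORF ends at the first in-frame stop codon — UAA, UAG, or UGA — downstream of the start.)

Codons from position 15: AUG (15–17), AUU (18–20), UGA (21–23).
The first in-frame stop codon is UGA.

UGA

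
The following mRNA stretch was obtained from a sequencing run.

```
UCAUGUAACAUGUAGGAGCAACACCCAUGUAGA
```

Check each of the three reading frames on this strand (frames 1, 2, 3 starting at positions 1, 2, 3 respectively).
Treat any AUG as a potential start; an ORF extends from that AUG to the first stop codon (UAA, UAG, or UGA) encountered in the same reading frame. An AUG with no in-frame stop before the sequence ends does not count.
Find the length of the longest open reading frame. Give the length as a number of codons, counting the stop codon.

Frame 1: UCA UGU AAC AUG UAG GAG CAA CAC CCA UGU AGA — AUG at 10, stop UAG at 13 → 6 nt.
Frame 2: CAU GUA ACA UGU AGG AGC AAC ACC CAU GUA — no AUG→stop ORF.
Frame 3: AUG UAA CAU GUA GGA GCA ACA CCC AUG UAG — AUG at 3, stop UAA at 6 → 6 nt; AUG at 27, stop UAG at 30 → 6 nt.
Longest: frame 1, positions 10–15, 6 nt = 2 codons = 1 aa. → 2 codons.

2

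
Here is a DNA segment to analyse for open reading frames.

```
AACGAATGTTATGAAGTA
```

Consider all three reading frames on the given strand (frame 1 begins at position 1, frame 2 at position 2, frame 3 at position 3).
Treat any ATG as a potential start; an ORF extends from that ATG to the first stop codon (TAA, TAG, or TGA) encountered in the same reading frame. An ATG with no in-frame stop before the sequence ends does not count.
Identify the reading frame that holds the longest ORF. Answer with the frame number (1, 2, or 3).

3

Frame 1: AAC GAA TGT TAT GAA GTA — no ATG→stop ORF.
Frame 2: ACG AAT GTT ATG AAG — no ATG→stop ORF.
Frame 3: CGA ATG TTA TGA AGT — ATG at 6, stop TGA at 12 → 9 nt.
Longest ORF is 9 nt in frame 3 (positions 6–14).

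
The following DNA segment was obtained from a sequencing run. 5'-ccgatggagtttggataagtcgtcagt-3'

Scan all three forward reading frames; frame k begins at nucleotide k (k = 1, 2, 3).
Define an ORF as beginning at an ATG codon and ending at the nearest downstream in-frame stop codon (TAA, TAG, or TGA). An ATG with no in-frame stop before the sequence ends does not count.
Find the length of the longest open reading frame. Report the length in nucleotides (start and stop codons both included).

15

Frame 1: CCG ATG GAG TTT GGA TAA GTC GTC AGT — ATG at 4, stop TAA at 16 → 15 nt.
Frame 2: CGA TGG AGT TTG GAT AAG TCG TCA — no ATG→stop ORF.
Frame 3: GAT GGA GTT TGG ATA AGT CGT CAG — no ATG→stop ORF.
Longest: frame 1, positions 4–18, 15 nt = 5 codons = 4 aa. → 15 nucleotides.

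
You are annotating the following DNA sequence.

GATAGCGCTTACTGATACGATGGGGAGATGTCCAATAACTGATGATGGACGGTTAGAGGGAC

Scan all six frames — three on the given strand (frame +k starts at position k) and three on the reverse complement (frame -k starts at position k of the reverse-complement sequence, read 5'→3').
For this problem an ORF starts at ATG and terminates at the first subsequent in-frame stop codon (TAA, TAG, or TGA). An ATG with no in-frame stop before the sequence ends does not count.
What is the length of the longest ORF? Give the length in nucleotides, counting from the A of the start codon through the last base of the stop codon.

15

Reverse complement (5'→3'): GTCCCTCTAACCGTCCATCATCAGTTATTGGACATCTCCCCATCGTATCAGTAAGCGCTATC
Frame +1: GAT AGC GCT TAC TGA TAC GAT GGG GAG ATG TCC AAT AAC TGA TGA TGG ACG GTT AGA GGG — ATG at 28, stop TGA at 40 → 15 nt.
Frame +2: ATA GCG CTT ACT GAT ACG ATG GGG AGA TGT CCA ATA ACT GAT GAT GGA CGG TTA GAG GGA — no ATG→stop ORF.
Frame +3: TAG CGC TTA CTG ATA CGA TGG GGA GAT GTC CAA TAA CTG ATG ATG GAC GGT TAG AGG GAC — ATG at 42, stop TAG at 54 → 15 nt; ATG at 45, stop TAG at 54 → 12 nt.
Frame -1: GTC CCT CTA ACC GTC CAT CAT CAG TTA TTG GAC ATC TCC CCA TCG TAT CAG TAA GCG CTA — no ATG→stop ORF.
Frame -2: TCC CTC TAA CCG TCC ATC ATC AGT TAT TGG ACA TCT CCC CAT CGT ATC AGT AAG CGC TAT — no ATG→stop ORF.
Frame -3: CCC TCT AAC CGT CCA TCA TCA GTT ATT GGA CAT CTC CCC ATC GTA TCA GTA AGC GCT ATC — no ATG→stop ORF.
Longest: frame +1, positions 28–42, 15 nt = 5 codons = 4 aa. → 15 nucleotides.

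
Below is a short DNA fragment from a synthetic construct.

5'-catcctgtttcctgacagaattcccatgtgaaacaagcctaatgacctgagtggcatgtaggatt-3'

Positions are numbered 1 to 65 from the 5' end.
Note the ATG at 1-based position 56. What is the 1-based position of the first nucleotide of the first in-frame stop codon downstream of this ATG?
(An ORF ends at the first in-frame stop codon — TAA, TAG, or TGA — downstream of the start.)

Codons from position 56: ATG (56–58), TAG (59–61).
TAG is a stop codon; it begins at position 59.

59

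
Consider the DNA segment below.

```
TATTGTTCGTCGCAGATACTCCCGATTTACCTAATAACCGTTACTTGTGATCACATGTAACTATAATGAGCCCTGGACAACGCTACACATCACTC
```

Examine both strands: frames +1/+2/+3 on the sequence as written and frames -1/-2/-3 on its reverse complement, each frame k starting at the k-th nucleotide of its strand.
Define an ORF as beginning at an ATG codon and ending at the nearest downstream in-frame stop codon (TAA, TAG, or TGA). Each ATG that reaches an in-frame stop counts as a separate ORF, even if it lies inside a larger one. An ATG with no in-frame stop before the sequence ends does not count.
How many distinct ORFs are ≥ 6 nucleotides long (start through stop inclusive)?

Reverse complement (5'→3'): GAGTGATGTGTAGCGTTGTCCAGGGCTCATTATAGTTACATGTGATCACAAGTAACGGTTATTAGGTAAATCGGGAGTATCTGCGACGAACAATA
Frame +1: TAT TGT TCG TCG CAG ATA CTC CCG ATT TAC CTA ATA ACC GTT ACT TGT GAT CAC ATG TAA CTA TAA TGA GCC CTG GAC AAC GCT ACA CAT CAC — ATG at 55, stop TAA at 58 → 6 nt.
Frame +2: ATT GTT CGT CGC AGA TAC TCC CGA TTT ACC TAA TAA CCG TTA CTT GTG ATC ACA TGT AAC TAT AAT GAG CCC TGG ACA ACG CTA CAC ATC ACT — no ATG→stop ORF.
Frame +3: TTG TTC GTC GCA GAT ACT CCC GAT TTA CCT AAT AAC CGT TAC TTG TGA TCA CAT GTA ACT ATA ATG AGC CCT GGA CAA CGC TAC ACA TCA CTC — no ATG→stop ORF.
Frame -1: GAG TGA TGT GTA GCG TTG TCC AGG GCT CAT TAT AGT TAC ATG TGA TCA CAA GTA ACG GTT ATT AGG TAA ATC GGG AGT ATC TGC GAC GAA CAA — ATG at 40, stop TGA at 43 → 6 nt.
Frame -2: AGT GAT GTG TAG CGT TGT CCA GGG CTC ATT ATA GTT ACA TGT GAT CAC AAG TAA CGG TTA TTA GGT AAA TCG GGA GTA TCT GCG ACG AAC AAT — no ATG→stop ORF.
Frame -3: GTG ATG TGT AGC GTT GTC CAG GGC TCA TTA TAG TTA CAT GTG ATC ACA AGT AAC GGT TAT TAG GTA AAT CGG GAG TAT CTG CGA CGA ACA ATA — ATG at 6, stop TAG at 33 → 30 nt.
ORFs ≥ 6 nucleotides: frame +1 55–60 (6 nucleotides), frame -1 40–45 (6 nucleotides), frame -3 6–35 (30 nucleotides). Count = 3.

3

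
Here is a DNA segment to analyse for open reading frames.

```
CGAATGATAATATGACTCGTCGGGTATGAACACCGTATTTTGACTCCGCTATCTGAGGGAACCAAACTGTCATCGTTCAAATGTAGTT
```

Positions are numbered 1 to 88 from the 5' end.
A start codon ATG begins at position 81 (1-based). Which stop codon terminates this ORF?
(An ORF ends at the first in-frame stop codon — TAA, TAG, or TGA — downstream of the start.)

Codons from position 81: ATG (81–83), TAG (84–86).
The first in-frame stop codon is TAG.

TAG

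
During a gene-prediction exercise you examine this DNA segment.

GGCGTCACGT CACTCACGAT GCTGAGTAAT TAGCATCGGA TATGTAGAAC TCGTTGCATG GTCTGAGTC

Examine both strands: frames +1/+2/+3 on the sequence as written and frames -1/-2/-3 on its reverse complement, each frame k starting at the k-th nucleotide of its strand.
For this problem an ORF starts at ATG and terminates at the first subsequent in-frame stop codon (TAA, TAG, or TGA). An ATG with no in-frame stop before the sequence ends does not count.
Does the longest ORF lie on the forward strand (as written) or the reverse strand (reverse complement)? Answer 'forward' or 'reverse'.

reverse

Reverse complement (5'→3'): GACTCAGACCATGCAACGAGTTCTACATATCCGATGCTAATTACTCAGCATCGTGAGTGACGTGACGCC
Frame +1: GGC GTC ACG TCA CTC ACG ATG CTG AGT AAT TAG CAT CGG ATA TGT AGA ACT CGT TGC ATG GTC TGA GTC — ATG at 19, stop TAG at 31 → 15 nt; ATG at 58, stop TGA at 64 → 9 nt.
Frame +2: GCG TCA CGT CAC TCA CGA TGC TGA GTA ATT AGC ATC GGA TAT GTA GAA CTC GTT GCA TGG TCT GAG — no ATG→stop ORF.
Frame +3: CGT CAC GTC ACT CAC GAT GCT GAG TAA TTA GCA TCG GAT ATG TAG AAC TCG TTG CAT GGT CTG AGT — ATG at 42, stop TAG at 45 → 6 nt.
Frame -1: GAC TCA GAC CAT GCA ACG AGT TCT ACA TAT CCG ATG CTA ATT ACT CAG CAT CGT GAG TGA CGT GAC GCC — ATG at 34, stop TGA at 58 → 27 nt.
Frame -2: ACT CAG ACC ATG CAA CGA GTT CTA CAT ATC CGA TGC TAA TTA CTC AGC ATC GTG AGT GAC GTG ACG — ATG at 11, stop TAA at 38 → 30 nt.
Frame -3: CTC AGA CCA TGC AAC GAG TTC TAC ATA TCC GAT GCT AAT TAC TCA GCA TCG TGA GTG ACG TGA CGC — no ATG→stop ORF.
Forward-strand max 15 nt; reverse-strand max 30 nt. The reverse strand has the longer ORF.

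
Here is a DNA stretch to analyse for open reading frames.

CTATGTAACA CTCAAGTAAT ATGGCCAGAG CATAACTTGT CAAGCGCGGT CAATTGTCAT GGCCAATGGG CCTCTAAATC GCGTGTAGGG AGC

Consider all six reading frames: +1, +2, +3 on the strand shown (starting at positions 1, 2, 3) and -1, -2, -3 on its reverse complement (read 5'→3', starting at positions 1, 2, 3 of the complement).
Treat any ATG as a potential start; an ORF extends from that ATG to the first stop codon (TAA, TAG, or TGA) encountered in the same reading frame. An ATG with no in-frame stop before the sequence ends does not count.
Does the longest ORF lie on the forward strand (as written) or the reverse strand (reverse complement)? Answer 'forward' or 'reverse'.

Reverse complement (5'→3'): GCTCCCTACACGCGATTTAGAGGCCCATTGGCCATGACAATTGACCGCGCTTGACAAGTTATGCTCTGGCCATATTACTTGAGTGTTACATAG
Frame +1: CTA TGT AAC ACT CAA GTA ATA TGG CCA GAG CAT AAC TTG TCA AGC GCG GTC AAT TGT CAT GGC CAA TGG GCC TCT AAA TCG CGT GTA GGG AGC — no ATG→stop ORF.
Frame +2: TAT GTA ACA CTC AAG TAA TAT GGC CAG AGC ATA ACT TGT CAA GCG CGG TCA ATT GTC ATG GCC AAT GGG CCT CTA AAT CGC GTG TAG GGA — ATG at 59, stop TAG at 86 → 30 nt.
Frame +3: ATG TAA CAC TCA AGT AAT ATG GCC AGA GCA TAA CTT GTC AAG CGC GGT CAA TTG TCA TGG CCA ATG GGC CTC TAA ATC GCG TGT AGG GAG — ATG at 3, stop TAA at 6 → 6 nt; ATG at 21, stop TAA at 33 → 15 nt; ATG at 66, stop TAA at 75 → 12 nt.
Frame -1: GCT CCC TAC ACG CGA TTT AGA GGC CCA TTG GCC ATG ACA ATT GAC CGC GCT TGA CAA GTT ATG CTC TGG CCA TAT TAC TTG AGT GTT ACA TAG — ATG at 34, stop TGA at 52 → 21 nt; ATG at 61, stop TAG at 91 → 33 nt.
Frame -2: CTC CCT ACA CGC GAT TTA GAG GCC CAT TGG CCA TGA CAA TTG ACC GCG CTT GAC AAG TTA TGC TCT GGC CAT ATT ACT TGA GTG TTA CAT — no ATG→stop ORF.
Frame -3: TCC CTA CAC GCG ATT TAG AGG CCC ATT GGC CAT GAC AAT TGA CCG CGC TTG ACA AGT TAT GCT CTG GCC ATA TTA CTT GAG TGT TAC ATA — no ATG→stop ORF.
Forward-strand max 30 nt; reverse-strand max 33 nt. The reverse strand has the longer ORF.

reverse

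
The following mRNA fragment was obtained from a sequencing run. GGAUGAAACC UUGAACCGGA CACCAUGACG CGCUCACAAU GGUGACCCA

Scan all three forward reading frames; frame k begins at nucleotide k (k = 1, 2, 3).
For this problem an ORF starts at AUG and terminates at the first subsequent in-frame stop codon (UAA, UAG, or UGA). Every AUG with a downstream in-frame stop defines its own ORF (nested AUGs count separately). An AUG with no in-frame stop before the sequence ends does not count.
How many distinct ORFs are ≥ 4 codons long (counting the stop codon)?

Frame 1: GGA UGA AAC CUU GAA CCG GAC ACC AUG ACG CGC UCA CAA UGG UGA CCC — AUG at 25, stop UGA at 43 → 21 nt.
Frame 2: GAU GAA ACC UUG AAC CGG ACA CCA UGA CGC GCU CAC AAU GGU GAC CCA — no AUG→stop ORF.
Frame 3: AUG AAA CCU UGA ACC GGA CAC CAU GAC GCG CUC ACA AUG GUG ACC — AUG at 3, stop UGA at 12 → 12 nt.
ORFs ≥ 4 codons: frame 1 25–45 (7 codons), frame 3 3–14 (4 codons). Count = 2.

2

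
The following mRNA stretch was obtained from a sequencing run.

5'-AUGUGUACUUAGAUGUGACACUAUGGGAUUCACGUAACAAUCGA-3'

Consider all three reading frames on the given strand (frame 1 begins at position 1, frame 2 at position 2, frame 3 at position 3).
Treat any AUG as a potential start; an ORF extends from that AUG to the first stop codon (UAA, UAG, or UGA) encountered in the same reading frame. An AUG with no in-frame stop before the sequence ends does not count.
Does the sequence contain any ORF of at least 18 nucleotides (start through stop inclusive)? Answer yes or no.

no

Frame 1: AUG UGU ACU UAG AUG UGA CAC UAU GGG AUU CAC GUA ACA AUC — AUG at 1, stop UAG at 10 → 12 nt; AUG at 13, stop UGA at 16 → 6 nt.
Frame 2: UGU GUA CUU AGA UGU GAC ACU AUG GGA UUC ACG UAA CAA UCG — AUG at 23, stop UAA at 35 → 15 nt.
Frame 3: GUG UAC UUA GAU GUG ACA CUA UGG GAU UCA CGU AAC AAU CGA — no AUG→stop ORF.
Largest ORF found is 15 nucleotides < 18, so no.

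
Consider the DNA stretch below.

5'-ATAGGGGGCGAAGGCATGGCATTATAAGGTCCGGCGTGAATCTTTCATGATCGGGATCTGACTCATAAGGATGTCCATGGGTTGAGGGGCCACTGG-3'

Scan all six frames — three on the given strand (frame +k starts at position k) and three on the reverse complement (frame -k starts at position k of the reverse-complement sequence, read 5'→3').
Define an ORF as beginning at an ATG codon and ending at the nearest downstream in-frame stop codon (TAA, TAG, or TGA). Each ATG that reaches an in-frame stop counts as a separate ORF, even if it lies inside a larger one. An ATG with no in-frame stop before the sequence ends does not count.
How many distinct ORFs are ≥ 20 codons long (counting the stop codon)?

Reverse complement (5'→3'): CCAGTGGCCCCTCAACCCATGGACATCCTTATGAGTCAGATCCCGATCATGAAAGATTCACGCCGGACCTTATAATGCCATGCCTTCGCCCCCTAT
Frame +1: ATA GGG GGC GAA GGC ATG GCA TTA TAA GGT CCG GCG TGA ATC TTT CAT GAT CGG GAT CTG ACT CAT AAG GAT GTC CAT GGG TTG AGG GGC CAC TGG — ATG at 16, stop TAA at 25 → 12 nt.
Frame +2: TAG GGG GCG AAG GCA TGG CAT TAT AAG GTC CGG CGT GAA TCT TTC ATG ATC GGG ATC TGA CTC ATA AGG ATG TCC ATG GGT TGA GGG GCC ACT — ATG at 47, stop TGA at 59 → 15 nt; ATG at 71, stop TGA at 83 → 15 nt; ATG at 77, stop TGA at 83 → 9 nt.
Frame +3: AGG GGG CGA AGG CAT GGC ATT ATA AGG TCC GGC GTG AAT CTT TCA TGA TCG GGA TCT GAC TCA TAA GGA TGT CCA TGG GTT GAG GGG CCA CTG — no ATG→stop ORF.
Frame -1: CCA GTG GCC CCT CAA CCC ATG GAC ATC CTT ATG AGT CAG ATC CCG ATC ATG AAA GAT TCA CGC CGG ACC TTA TAA TGC CAT GCC TTC GCC CCC TAT — ATG at 19, stop TAA at 73 → 57 nt; ATG at 31, stop TAA at 73 → 45 nt; ATG at 49, stop TAA at 73 → 27 nt.
Frame -2: CAG TGG CCC CTC AAC CCA TGG ACA TCC TTA TGA GTC AGA TCC CGA TCA TGA AAG ATT CAC GCC GGA CCT TAT AAT GCC ATG CCT TCG CCC CCT — no ATG→stop ORF.
Frame -3: AGT GGC CCC TCA ACC CAT GGA CAT CCT TAT GAG TCA GAT CCC GAT CAT GAA AGA TTC ACG CCG GAC CTT ATA ATG CCA TGC CTT CGC CCC CTA — no ATG→stop ORF.
No ORF reaches 20 codons. Count = 0.

0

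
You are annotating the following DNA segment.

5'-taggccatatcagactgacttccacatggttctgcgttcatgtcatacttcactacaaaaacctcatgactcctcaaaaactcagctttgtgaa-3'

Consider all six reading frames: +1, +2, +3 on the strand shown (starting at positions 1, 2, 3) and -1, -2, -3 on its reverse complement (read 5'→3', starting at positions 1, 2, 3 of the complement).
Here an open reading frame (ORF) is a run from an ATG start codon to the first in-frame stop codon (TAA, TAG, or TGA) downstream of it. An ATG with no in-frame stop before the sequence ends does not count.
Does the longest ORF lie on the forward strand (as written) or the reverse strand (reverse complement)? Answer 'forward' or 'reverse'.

Reverse complement (5'→3'): TTCACAAAGCTGAGTTTTTGAGGAGTCATGAGGTTTTTGTAGTGAAGTATGACATGAACGCAGAACCATGTGGAAGTCAGTCTGATATGGCCTA
Frame +1: TAG GCC ATA TCA GAC TGA CTT CCA CAT GGT TCT GCG TTC ATG TCA TAC TTC ACT ACA AAA ACC TCA TGA CTC CTC AAA AAC TCA GCT TTG TGA — ATG at 40, stop TGA at 67 → 30 nt.
Frame +2: AGG CCA TAT CAG ACT GAC TTC CAC ATG GTT CTG CGT TCA TGT CAT ACT TCA CTA CAA AAA CCT CAT GAC TCC TCA AAA ACT CAG CTT TGT GAA — no ATG→stop ORF.
Frame +3: GGC CAT ATC AGA CTG ACT TCC ACA TGG TTC TGC GTT CAT GTC ATA CTT CAC TAC AAA AAC CTC ATG ACT CCT CAA AAA CTC AGC TTT GTG — no ATG→stop ORF.
Frame -1: TTC ACA AAG CTG AGT TTT TGA GGA GTC ATG AGG TTT TTG TAG TGA AGT ATG ACA TGA ACG CAG AAC CAT GTG GAA GTC AGT CTG ATA TGG CCT — ATG at 28, stop TAG at 40 → 15 nt; ATG at 49, stop TGA at 55 → 9 nt.
Frame -2: TCA CAA AGC TGA GTT TTT GAG GAG TCA TGA GGT TTT TGT AGT GAA GTA TGA CAT GAA CGC AGA ACC ATG TGG AAG TCA GTC TGA TAT GGC CTA — ATG at 68, stop TGA at 83 → 18 nt.
Frame -3: CAC AAA GCT GAG TTT TTG AGG AGT CAT GAG GTT TTT GTA GTG AAG TAT GAC ATG AAC GCA GAA CCA TGT GGA AGT CAG TCT GAT ATG GCC — no ATG→stop ORF.
Forward-strand max 30 nt; reverse-strand max 18 nt. The forward strand has the longer ORF.

forward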